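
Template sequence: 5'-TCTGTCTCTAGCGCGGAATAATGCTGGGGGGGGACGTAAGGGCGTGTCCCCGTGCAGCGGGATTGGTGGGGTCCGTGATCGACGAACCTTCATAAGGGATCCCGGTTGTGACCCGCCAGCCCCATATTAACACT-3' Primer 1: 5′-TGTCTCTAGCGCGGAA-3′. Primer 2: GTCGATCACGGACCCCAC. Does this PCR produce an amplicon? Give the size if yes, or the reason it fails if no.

Yes — an 81 bp product.

Primer 1 (TGTCTCTAGCGCGGAA) matches the top strand at positions 3–18; it acts as a forward primer.
Primer 2's reverse complement is GTGGGGTCCGTGATCGAC, matching the top strand at positions 66–83; it acts as a reverse primer.
The 3' ends face each other across positions 3–83, giving an 81 bp product.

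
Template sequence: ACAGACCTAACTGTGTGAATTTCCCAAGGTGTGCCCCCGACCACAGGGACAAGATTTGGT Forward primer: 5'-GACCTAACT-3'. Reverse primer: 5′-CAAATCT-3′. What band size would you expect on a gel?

55 bp

The forward primer matches the template at positions 4–12.
Taking the reverse complement of CAAATCT gives AGATTTG, found at positions 52–58 on the template; the primer anneals here to the top strand with its 3' end pointing upstream.
Product length = (reverse-primer end) − (forward-primer start) + 1 = 58 − 4 + 1 = 55 bp.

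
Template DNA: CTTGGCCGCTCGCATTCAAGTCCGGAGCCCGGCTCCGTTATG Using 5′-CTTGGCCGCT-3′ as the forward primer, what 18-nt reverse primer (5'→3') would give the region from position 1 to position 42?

5'-CATAACGGAGCCGGGCTC-3'

The product's 3' end on the top strand is position 42.
The reverse primer anneals to the top strand over positions 25–42, i.e. to GAGCCCGGCTCCGTTATG.
Its sequence written 5'→3' is the reverse complement: CATAACGGAGCCGGGCTC.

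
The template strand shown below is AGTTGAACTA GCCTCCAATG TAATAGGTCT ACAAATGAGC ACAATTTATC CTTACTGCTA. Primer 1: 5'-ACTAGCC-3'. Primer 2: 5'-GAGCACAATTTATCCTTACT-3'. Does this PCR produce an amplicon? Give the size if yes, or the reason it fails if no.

No product — both primers anneal to the same strand and extend in the same direction.

Primer 1 (ACTAGCC) matches the top strand at positions 7–13 (3' end points downstream).
Primer 2 (GAGCACAATTTATCCTTACT) also matches the top strand directly, at positions 37–56 — its reverse complement AGTAAGGATAAATTGTGCTC is not present.
Both primers anneal to the bottom strand with 3' ends pointing the same way, so neither can prime synthesis back toward the other.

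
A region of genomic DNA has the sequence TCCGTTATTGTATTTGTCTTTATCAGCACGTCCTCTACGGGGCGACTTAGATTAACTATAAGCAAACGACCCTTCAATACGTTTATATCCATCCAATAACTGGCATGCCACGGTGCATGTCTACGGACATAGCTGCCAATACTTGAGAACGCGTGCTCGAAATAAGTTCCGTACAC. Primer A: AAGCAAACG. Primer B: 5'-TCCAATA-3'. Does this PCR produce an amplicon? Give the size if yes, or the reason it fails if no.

Primer A (AAGCAAACG) matches the top strand at positions 60–68 (3' end points downstream).
Primer B (TCCAATA) also matches the top strand directly, at positions 92–98 — its reverse complement TATTGGA is not present.
Both primers anneal to the bottom strand with 3' ends pointing the same way, so neither can prime synthesis back toward the other.

No product — both primers anneal to the same strand and extend in the same direction.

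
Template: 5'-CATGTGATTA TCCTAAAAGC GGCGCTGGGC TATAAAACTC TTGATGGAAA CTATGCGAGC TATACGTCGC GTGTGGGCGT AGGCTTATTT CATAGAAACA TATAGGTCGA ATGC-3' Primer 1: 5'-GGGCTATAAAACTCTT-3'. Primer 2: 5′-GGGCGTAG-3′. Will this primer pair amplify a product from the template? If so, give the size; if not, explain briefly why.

Primer 1 (GGGCTATAAAACTCTT) matches the top strand at positions 27–42 (3' end points downstream).
Primer 2 (GGGCGTAG) also matches the top strand directly, at positions 75–82 — its reverse complement CTACGCCC is not present.
Both primers anneal to the bottom strand with 3' ends pointing the same way, so neither can prime synthesis back toward the other.

No product — both primers anneal to the same strand and extend in the same direction.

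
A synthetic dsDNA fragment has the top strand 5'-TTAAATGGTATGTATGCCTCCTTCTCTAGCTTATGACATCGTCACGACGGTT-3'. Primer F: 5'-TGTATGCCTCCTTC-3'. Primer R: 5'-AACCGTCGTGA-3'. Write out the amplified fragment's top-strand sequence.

Scanning the template, TGTATGCCTCCTTC occurs at positions 11–24; this primer anneals to the bottom strand there with its 3' end pointing downstream.
Taking the reverse complement of AACCGTCGTGA gives TCACGACGGTT, found at positions 42–52 on the template; the primer anneals here to the top strand with its 3' end pointing upstream.
The product is the template from position 11 through 52 (42 bp).

5'-TGTATGCCTCCTTCTCTAGCTTATGACATCGTCACGACGGTT-3'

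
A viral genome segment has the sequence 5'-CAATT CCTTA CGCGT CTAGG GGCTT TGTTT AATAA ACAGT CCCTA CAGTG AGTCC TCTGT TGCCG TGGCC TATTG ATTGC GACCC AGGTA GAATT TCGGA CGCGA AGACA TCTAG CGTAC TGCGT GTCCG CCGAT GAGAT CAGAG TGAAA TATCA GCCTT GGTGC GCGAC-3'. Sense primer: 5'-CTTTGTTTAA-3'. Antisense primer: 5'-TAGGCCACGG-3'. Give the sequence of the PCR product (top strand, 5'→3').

5'-CTTTGTTTAATAAACAGTCCCTACAGTGAGTCCTCTGTTGCCGTGGCCTA-3'

The forward primer matches the template at positions 23–32.
Reverse complement of the reverse primer: CCGTGGCCTA. This occurs on the top strand at positions 63–72.
The product is the template from position 23 through 72 (50 bp).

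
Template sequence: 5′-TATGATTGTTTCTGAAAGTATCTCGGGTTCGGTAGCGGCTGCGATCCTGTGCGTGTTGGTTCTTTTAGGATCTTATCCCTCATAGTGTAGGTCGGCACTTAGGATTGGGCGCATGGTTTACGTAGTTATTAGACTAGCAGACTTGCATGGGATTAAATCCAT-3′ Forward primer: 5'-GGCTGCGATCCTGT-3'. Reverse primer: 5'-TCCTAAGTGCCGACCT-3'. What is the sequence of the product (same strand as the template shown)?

The forward primer matches the template at positions 37–50.
Reverse complement of the reverse primer: AGGTCGGCACTTAGGA. This occurs on the top strand at positions 89–104.
The product is the template from position 37 through 104 (68 bp).

5'-GGCTGCGATCCTGTGCGTGTTGGTTCTTTTAGGATCTTATCCCTCATAGTGTAGGTCGGCACTTAGGA-3'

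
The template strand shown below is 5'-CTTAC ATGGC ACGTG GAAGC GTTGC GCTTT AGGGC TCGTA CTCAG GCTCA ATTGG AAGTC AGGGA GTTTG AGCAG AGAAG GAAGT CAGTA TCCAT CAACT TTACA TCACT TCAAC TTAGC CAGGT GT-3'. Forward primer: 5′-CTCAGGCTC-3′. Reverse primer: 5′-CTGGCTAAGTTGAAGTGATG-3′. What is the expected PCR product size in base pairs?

Scanning the template, CTCAGGCTC occurs at positions 41–49; this primer anneals to the bottom strand there with its 3' end pointing downstream.
The reverse primer's reverse complement is CATCACTTCAACTTAGCCAG, which matches the template at positions 104–123.
The product runs from position 41 to position 123, so its length is 123 − 41 + 1 = 83 bp.

83 bp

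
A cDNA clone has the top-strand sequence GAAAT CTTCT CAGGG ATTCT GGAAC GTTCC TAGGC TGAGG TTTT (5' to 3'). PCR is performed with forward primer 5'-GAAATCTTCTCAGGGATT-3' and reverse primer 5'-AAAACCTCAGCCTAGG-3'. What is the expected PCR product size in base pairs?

Forward primer GAAATCTTCTCAGGGATT is found on the top strand at positions 1–18.
Reverse complement of the reverse primer: CCTAGGCTGAGGTTTT. This occurs on the top strand at positions 29–44.
Product length = (reverse-primer end) − (forward-primer start) + 1 = 44 − 1 + 1 = 44 bp.

44 bp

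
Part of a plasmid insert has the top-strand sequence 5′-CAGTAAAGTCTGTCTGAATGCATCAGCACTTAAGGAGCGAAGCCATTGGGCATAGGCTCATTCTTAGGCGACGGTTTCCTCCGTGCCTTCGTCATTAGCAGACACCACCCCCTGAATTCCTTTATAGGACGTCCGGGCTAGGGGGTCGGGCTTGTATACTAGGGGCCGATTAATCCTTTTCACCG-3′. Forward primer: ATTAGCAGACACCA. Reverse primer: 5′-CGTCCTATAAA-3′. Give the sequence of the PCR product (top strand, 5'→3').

Scanning the template, ATTAGCAGACACCA occurs at positions 94–107; this primer anneals to the bottom strand there with its 3' end pointing downstream.
The reverse primer's reverse complement is TTTATAGGACG, which matches the template at positions 121–131.
The product is the template from position 94 through 131 (38 bp).

5'-ATTAGCAGACACCACCCCCTGAATTCCTTTATAGGACG-3'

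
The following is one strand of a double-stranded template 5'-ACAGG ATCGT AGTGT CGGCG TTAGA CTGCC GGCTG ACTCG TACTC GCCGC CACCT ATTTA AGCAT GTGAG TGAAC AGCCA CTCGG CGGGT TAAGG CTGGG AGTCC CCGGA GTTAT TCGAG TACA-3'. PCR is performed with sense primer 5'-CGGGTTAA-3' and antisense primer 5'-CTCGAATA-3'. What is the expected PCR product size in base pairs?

Scanning the template, CGGGTTAA occurs at positions 86–93; this primer anneals to the bottom strand there with its 3' end pointing downstream.
The reverse primer's reverse complement is TATTCGAG, which matches the template at positions 113–120.
Amplicon spans positions 86–120: 35 bp.

35 bp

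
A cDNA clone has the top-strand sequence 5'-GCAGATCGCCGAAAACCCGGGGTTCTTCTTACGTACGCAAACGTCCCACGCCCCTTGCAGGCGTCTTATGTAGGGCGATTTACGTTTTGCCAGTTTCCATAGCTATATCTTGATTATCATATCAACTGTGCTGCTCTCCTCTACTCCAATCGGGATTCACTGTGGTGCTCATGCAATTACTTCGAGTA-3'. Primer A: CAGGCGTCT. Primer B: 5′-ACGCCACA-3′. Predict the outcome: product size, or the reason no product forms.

Primer B (ACGCCACA) does not match the top strand, and its reverse complement TGTGGCGT does not match either.
With no annealing site for primer B, no amplification occurs.

No product — primer B has no binding site in the template.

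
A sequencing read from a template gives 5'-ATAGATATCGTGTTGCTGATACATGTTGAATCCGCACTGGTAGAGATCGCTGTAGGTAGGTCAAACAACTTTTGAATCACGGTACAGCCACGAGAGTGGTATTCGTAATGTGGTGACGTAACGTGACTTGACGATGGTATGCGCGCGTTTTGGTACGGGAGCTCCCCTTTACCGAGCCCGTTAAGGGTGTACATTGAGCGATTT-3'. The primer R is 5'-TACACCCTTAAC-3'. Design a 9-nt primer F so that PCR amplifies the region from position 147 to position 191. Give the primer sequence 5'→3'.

The reverse primer's reverse complement GTTAAGGGTGTA matches the template at positions 180–191; the product starts at position 147.
The forward primer is identical to the top strand over positions 147–155: GTTTTGGTA.

5'-GTTTTGGTA-3'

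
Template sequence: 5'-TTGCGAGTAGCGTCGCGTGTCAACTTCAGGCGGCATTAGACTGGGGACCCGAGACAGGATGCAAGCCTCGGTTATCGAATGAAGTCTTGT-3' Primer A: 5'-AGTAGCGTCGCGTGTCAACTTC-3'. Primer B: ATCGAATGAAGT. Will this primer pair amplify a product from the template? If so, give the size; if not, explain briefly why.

No product — both primers anneal to the same strand and extend in the same direction.

Primer A (AGTAGCGTCGCGTGTCAACTTC) matches the top strand at positions 6–27 (3' end points downstream).
Primer B (ATCGAATGAAGT) also matches the top strand directly, at positions 74–85 — its reverse complement ACTTCATTCGAT is not present.
Both primers anneal to the bottom strand with 3' ends pointing the same way, so neither can prime synthesis back toward the other.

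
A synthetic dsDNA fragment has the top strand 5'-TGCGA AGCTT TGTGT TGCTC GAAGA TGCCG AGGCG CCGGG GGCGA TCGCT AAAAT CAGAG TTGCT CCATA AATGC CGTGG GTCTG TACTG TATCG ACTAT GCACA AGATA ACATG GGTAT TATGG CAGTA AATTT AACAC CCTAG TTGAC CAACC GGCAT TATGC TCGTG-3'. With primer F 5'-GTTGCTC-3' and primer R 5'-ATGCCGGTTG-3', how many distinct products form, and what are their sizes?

The forward primer GTTGCTC matches the top strand at positions 14–20, 60–66.
The reverse primer's reverse complement is CAACCGGCAT, matching at positions 151–160.
Each forward site pairs with the reverse site to give a product ending at position 160: sizes 147, 101 bp.

Two products: 147 bp, 101 bp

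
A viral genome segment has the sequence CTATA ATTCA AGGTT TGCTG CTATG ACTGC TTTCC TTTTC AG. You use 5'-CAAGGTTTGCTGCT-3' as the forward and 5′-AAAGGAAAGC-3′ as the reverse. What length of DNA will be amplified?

30 bp

The forward primer matches the template at positions 9–22.
Taking the reverse complement of AAAGGAAAGC gives GCTTTCCTTT, found at positions 29–38 on the template; the primer anneals here to the top strand with its 3' end pointing upstream.
Product length = (reverse-primer end) − (forward-primer start) + 1 = 38 − 9 + 1 = 30 bp.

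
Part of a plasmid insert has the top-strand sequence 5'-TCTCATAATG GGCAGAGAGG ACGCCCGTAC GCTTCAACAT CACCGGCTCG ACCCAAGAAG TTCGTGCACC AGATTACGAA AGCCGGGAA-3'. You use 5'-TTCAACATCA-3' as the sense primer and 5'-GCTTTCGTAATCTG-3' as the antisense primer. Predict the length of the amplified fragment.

51 bp

Scanning the template, TTCAACATCA occurs at positions 33–42; this primer anneals to the bottom strand there with its 3' end pointing downstream.
The reverse primer's reverse complement is CAGATTACGAAAGC, which matches the template at positions 70–83.
Product length = (reverse-primer end) − (forward-primer start) + 1 = 83 − 33 + 1 = 51 bp.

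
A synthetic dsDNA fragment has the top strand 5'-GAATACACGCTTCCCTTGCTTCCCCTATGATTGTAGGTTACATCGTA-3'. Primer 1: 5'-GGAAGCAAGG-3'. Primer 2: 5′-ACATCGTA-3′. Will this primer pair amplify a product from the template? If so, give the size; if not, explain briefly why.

No product — the primers' 3' ends point away from each other.

Primer 1 (GGAAGCAAGG) has reverse complement CCTTGCTTCC, which matches the top strand at positions 14–23; primer 1 anneals to the top strand there with its 3' end pointing upstream toward position 14.
Primer 2 (ACATCGTA) matches the top strand directly at positions 40–47; it anneals to the bottom strand with its 3' end pointing downstream toward position 47.
The 3' ends diverge (primer 1 extends toward position 1, primer 2 toward position 47), so the primers never converge on a shared product.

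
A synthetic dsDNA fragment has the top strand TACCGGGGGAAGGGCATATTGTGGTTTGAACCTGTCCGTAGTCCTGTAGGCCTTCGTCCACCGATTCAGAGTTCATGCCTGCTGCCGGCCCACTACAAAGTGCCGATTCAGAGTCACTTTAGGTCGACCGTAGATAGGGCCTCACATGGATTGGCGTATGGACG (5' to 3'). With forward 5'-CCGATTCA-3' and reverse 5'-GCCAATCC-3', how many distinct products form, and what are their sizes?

The forward primer CCGATTCA matches the top strand at positions 61–68, 103–110.
The reverse primer's reverse complement is GGATTGGC, matching at positions 148–155.
Each forward site pairs with the reverse site to give a product ending at position 155: sizes 95, 53 bp.

Two products: 95 bp, 53 bp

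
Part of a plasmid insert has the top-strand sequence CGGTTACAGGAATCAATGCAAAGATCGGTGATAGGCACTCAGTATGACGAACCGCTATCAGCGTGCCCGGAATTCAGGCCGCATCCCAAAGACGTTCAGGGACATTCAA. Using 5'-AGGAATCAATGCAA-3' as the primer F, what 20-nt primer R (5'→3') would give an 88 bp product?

The forward primer binds at positions 8–21, so an 88 bp product ends at position 8 + 88 − 1 = 95.
The reverse primer anneals to the top strand over positions 76–95, i.e. to AGGCCGCATCCCAAAGACGT.
Its sequence written 5'→3' is the reverse complement: ACGTCTTTGGGATGCGGCCT.

5'-ACGTCTTTGGGATGCGGCCT-3'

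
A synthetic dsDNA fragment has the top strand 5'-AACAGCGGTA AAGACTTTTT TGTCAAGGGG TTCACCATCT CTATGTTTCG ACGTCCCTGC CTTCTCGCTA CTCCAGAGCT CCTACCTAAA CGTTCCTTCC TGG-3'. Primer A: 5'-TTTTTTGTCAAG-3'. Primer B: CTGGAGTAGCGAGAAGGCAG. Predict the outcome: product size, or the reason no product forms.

Yes — a 61 bp product.

Primer A (TTTTTTGTCAAG) matches the top strand at positions 16–27; it acts as a forward primer.
Primer B's reverse complement is CTGCCTTCTCGCTACTCCAG, matching the top strand at positions 57–76; it acts as a reverse primer.
The 3' ends face each other across positions 16–76, giving a 61 bp product.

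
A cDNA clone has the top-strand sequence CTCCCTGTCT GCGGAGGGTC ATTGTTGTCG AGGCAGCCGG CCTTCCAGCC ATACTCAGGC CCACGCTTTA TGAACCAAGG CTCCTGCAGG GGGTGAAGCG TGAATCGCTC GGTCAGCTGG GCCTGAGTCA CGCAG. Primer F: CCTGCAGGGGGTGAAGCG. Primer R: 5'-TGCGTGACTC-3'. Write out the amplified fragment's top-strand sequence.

Scanning the template, CCTGCAGGGGGTGAAGCG occurs at positions 83–100; this primer anneals to the bottom strand there with its 3' end pointing downstream.
Taking the reverse complement of TGCGTGACTC gives GAGTCACGCA, found at positions 125–134 on the template; the primer anneals here to the top strand with its 3' end pointing upstream.
The product is the template from position 83 through 134 (52 bp).

5'-CCTGCAGGGGGTGAAGCGTGAATCGCTCGGTCAGCTGGGCCTGAGTCACGCA-3'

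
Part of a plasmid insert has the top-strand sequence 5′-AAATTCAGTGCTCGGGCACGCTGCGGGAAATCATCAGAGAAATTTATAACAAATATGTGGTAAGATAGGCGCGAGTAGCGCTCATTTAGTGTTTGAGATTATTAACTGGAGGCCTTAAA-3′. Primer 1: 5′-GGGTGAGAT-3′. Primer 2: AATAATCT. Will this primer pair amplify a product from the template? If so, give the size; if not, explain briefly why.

Primer 1 (GGGTGAGAT) does not match the top strand, and its reverse complement ATCTCACCC does not match either.
With no annealing site for primer 1, no amplification occurs.

No product — primer 1 has no binding site in the template.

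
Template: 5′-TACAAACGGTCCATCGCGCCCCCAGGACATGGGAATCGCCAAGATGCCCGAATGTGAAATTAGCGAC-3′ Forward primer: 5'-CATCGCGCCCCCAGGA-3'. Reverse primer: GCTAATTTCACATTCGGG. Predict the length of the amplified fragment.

53 bp

Scanning the template, CATCGCGCCCCCAGGA occurs at positions 12–27; this primer anneals to the bottom strand there with its 3' end pointing downstream.
Taking the reverse complement of GCTAATTTCACATTCGGG gives CCCGAATGTGAAATTAGC, found at positions 47–64 on the template; the primer anneals here to the top strand with its 3' end pointing upstream.
The product runs from position 12 to position 64, so its length is 64 − 12 + 1 = 53 bp.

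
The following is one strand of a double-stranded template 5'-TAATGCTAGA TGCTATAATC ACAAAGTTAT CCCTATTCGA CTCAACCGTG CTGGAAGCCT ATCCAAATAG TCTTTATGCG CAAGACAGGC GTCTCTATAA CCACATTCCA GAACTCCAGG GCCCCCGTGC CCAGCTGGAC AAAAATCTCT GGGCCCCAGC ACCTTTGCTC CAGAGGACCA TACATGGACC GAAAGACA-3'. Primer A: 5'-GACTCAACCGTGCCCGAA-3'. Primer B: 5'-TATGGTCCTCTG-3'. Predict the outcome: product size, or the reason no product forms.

No product — primer A has no binding site in the template.

Primer A (GACTCAACCGTGCCCGAA) does not match the top strand, and its reverse complement TTCGGGCACGGTTGAGTC does not match either.
With no annealing site for primer A, no amplification occurs.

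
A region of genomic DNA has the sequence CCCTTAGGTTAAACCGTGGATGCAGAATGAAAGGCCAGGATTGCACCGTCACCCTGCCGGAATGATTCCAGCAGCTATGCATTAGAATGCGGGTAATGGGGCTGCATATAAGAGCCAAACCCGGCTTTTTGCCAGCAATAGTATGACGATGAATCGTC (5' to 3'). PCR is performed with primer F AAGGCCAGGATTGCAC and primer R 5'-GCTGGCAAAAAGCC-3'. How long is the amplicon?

106 bp

Scanning the template, AAGGCCAGGATTGCAC occurs at positions 31–46; this primer anneals to the bottom strand there with its 3' end pointing downstream.
Taking the reverse complement of GCTGGCAAAAAGCC gives GGCTTTTTGCCAGC, found at positions 123–136 on the template; the primer anneals here to the top strand with its 3' end pointing upstream.
Product length = (reverse-primer end) − (forward-primer start) + 1 = 136 − 31 + 1 = 106 bp.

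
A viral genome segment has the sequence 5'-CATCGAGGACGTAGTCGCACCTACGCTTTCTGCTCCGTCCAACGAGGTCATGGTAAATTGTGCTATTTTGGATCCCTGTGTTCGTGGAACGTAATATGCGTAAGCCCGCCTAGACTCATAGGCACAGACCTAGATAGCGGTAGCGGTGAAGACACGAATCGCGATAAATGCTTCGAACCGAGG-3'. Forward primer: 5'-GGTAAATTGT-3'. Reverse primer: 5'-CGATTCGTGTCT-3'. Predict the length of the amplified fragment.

110 bp

The forward primer matches the template at positions 52–61.
Taking the reverse complement of CGATTCGTGTCT gives AGACACGAATCG, found at positions 150–161 on the template; the primer anneals here to the top strand with its 3' end pointing upstream.
Amplicon spans positions 52–161: 110 bp.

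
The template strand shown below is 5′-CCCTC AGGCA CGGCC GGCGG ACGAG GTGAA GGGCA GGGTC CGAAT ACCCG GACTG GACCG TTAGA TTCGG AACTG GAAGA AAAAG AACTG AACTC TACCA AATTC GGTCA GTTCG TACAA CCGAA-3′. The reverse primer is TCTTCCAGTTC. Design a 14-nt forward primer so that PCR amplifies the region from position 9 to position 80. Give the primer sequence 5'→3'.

5'-CACGGCCGGCGGAC-3'

The reverse primer's reverse complement GAACTGGAAGA matches the template at positions 70–80; the product starts at position 9.
The forward primer is identical to the top strand over positions 9–22: CACGGCCGGCGGAC.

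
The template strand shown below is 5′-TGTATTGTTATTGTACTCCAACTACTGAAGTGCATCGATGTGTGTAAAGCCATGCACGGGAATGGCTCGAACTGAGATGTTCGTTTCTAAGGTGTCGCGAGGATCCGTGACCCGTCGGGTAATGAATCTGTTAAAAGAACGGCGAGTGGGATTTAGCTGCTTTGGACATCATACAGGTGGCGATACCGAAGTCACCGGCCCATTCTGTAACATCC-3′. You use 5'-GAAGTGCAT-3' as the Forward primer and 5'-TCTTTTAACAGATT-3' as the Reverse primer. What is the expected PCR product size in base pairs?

Scanning the template, GAAGTGCAT occurs at positions 27–35; this primer anneals to the bottom strand there with its 3' end pointing downstream.
Reverse complement of the reverse primer: AATCTGTTAAAAGA. This occurs on the top strand at positions 125–138.
The product runs from position 27 to position 138, so its length is 138 − 27 + 1 = 112 bp.

112 bp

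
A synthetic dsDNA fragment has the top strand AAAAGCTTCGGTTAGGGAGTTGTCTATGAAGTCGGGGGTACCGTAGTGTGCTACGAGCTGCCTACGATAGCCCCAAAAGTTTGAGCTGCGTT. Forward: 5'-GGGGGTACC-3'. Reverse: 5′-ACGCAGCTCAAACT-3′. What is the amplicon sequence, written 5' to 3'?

5'-GGGGGTACCGTAGTGTGCTACGAGCTGCCTACGATAGCCCCAAAAGTTTGAGCTGCGT-3'

Scanning the template, GGGGGTACC occurs at positions 34–42; this primer anneals to the bottom strand there with its 3' end pointing downstream.
The reverse primer's reverse complement is AGTTTGAGCTGCGT, which matches the template at positions 78–91.
The product is the template from position 34 through 91 (58 bp).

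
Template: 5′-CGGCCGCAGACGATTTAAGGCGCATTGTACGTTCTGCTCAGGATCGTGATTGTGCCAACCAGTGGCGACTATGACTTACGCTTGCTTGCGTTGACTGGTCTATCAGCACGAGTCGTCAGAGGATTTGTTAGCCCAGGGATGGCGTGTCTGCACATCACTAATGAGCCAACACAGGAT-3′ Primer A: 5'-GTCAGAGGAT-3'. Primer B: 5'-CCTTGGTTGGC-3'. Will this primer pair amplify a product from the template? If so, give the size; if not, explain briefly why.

Primer B (CCTTGGTTGGC) does not match the top strand, and its reverse complement GCCAACCAAGG does not match either.
With no annealing site for primer B, no amplification occurs.

No product — primer B has no binding site in the template.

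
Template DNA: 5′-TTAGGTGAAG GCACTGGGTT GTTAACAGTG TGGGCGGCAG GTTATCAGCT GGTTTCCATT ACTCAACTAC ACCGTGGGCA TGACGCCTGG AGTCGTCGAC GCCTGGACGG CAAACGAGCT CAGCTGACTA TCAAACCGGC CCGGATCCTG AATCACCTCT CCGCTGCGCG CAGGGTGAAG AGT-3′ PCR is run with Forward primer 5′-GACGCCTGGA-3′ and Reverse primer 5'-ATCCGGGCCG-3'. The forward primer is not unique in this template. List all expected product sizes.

The forward primer GACGCCTGGA matches the top strand at positions 82–91, 98–107.
The reverse primer's reverse complement is CGGCCCGGAT, matching at positions 137–146.
Each forward site pairs with the reverse site to give a product ending at position 146: sizes 65, 49 bp.

65 bp, 49 bp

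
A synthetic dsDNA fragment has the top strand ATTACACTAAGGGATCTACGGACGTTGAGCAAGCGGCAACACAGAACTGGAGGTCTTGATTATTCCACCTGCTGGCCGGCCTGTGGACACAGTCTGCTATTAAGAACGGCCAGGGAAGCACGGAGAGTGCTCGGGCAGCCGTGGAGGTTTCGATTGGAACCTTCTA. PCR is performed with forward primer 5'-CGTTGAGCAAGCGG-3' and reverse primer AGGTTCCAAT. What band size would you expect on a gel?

Forward primer CGTTGAGCAAGCGG is found on the top strand at positions 23–36.
The reverse primer's reverse complement is ATTGGAACCT, which matches the template at positions 153–162.
The product runs from position 23 to position 162, so its length is 162 − 23 + 1 = 140 bp.

140 bp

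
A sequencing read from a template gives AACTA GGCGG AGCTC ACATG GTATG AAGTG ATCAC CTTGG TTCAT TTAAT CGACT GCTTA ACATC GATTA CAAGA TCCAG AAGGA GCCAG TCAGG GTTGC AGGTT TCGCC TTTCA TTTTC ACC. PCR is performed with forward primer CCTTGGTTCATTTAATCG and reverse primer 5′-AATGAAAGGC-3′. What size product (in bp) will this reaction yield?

Scanning the template, CCTTGGTTCATTTAATCG occurs at positions 35–52; this primer anneals to the bottom strand there with its 3' end pointing downstream.
The reverse primer's reverse complement is GCCTTTCATT, which matches the template at positions 108–117.
Product length = (reverse-primer end) − (forward-primer start) + 1 = 117 − 35 + 1 = 83 bp.

83 bp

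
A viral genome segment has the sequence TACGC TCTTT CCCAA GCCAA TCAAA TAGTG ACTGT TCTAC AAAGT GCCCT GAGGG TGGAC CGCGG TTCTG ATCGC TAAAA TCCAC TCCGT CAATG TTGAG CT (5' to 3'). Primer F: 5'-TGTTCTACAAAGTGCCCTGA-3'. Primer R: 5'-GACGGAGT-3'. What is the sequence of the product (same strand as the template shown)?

The forward primer matches the template at positions 33–52.
The reverse primer's reverse complement is ACTCCGTC, which matches the template at positions 84–91.
The product is the template from position 33 through 91 (59 bp).

5'-TGTTCTACAAAGTGCCCTGAGGGTGGACCGCGGTTCTGATCGCTAAAATCCACTCCGTC-3'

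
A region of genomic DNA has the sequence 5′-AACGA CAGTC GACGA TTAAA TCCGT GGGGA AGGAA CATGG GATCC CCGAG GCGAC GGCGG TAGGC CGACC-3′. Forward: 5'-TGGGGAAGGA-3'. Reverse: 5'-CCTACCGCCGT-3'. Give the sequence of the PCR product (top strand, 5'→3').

The forward primer matches the template at positions 25–34.
Reverse complement of the reverse primer: ACGGCGGTAGG. This occurs on the top strand at positions 54–64.
The product is the template from position 25 through 64 (40 bp).

5'-TGGGGAAGGAACATGGGATCCCCGAGGCGACGGCGGTAGG-3'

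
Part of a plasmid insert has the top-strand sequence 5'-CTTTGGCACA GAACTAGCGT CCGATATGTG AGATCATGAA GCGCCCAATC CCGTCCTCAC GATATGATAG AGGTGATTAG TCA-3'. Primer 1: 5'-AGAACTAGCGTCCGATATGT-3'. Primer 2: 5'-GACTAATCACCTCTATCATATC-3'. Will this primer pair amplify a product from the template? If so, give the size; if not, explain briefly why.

Yes — a 73 bp product.

Primer 1 (AGAACTAGCGTCCGATATGT) matches the top strand at positions 10–29; it acts as a forward primer.
Primer 2's reverse complement is GATATGATAGAGGTGATTAGTC, matching the top strand at positions 61–82; it acts as a reverse primer.
The 3' ends face each other across positions 10–82, giving a 73 bp product.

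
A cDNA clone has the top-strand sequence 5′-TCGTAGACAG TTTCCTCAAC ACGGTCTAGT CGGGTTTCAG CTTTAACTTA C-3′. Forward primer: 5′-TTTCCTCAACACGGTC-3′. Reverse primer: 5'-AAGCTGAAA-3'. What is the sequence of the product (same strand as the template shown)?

5'-TTTCCTCAACACGGTCTAGTCGGGTTTCAGCTT-3'

Forward primer TTTCCTCAACACGGTC is found on the top strand at positions 11–26.
Reverse complement of the reverse primer: TTTCAGCTT. This occurs on the top strand at positions 35–43.
The product is the template from position 11 through 43 (33 bp).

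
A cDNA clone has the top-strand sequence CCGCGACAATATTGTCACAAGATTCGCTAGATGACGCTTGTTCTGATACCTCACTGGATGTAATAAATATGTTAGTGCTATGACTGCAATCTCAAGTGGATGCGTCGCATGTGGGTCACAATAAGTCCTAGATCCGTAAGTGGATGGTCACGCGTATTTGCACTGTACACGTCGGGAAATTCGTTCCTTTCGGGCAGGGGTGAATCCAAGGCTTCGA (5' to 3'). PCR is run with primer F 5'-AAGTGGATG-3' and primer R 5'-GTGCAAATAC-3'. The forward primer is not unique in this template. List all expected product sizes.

The forward primer AAGTGGATG matches the top strand at positions 94–102, 138–146.
The reverse primer's reverse complement is GTATTTGCAC, matching at positions 154–163.
Each forward site pairs with the reverse site to give a product ending at position 163: sizes 70, 26 bp.

70 bp, 26 bp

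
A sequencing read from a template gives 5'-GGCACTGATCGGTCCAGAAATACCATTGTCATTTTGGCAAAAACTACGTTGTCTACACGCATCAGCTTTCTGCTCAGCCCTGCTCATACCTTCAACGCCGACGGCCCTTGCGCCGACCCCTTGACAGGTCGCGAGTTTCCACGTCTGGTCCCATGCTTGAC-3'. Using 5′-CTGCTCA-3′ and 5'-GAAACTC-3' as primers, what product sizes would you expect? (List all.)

The forward primer CTGCTCA matches the top strand at positions 70–76, 80–86.
The reverse primer's reverse complement is GAGTTTC, matching at positions 133–139.
Each forward site pairs with the reverse site to give a product ending at position 139: sizes 70, 60 bp.

70 bp, 60 bp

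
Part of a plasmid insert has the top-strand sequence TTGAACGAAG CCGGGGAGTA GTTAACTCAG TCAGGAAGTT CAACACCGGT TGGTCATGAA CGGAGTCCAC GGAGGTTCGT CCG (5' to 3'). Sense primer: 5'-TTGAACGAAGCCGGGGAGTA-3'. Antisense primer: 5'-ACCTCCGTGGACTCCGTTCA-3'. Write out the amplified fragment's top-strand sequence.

The forward primer matches the template at positions 1–20.
The reverse primer's reverse complement is TGAACGGAGTCCACGGAGGT, which matches the template at positions 57–76.
The product is the template from position 1 through 76 (76 bp).

5'-TTGAACGAAGCCGGGGAGTAGTTAACTCAGTCAGGAAGTTCAACACCGGTTGGTCATGAACGGAGTCCACGGAGGT-3'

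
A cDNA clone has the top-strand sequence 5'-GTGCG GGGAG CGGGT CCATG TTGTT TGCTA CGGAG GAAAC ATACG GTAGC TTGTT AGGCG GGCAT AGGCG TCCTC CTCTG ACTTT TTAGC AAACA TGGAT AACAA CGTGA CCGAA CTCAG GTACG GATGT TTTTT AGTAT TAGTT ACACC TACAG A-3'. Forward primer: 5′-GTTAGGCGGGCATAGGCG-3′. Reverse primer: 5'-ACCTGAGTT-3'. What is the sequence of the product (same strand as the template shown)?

Forward primer GTTAGGCGGGCATAGGCG is found on the top strand at positions 53–70.
Reverse complement of the reverse primer: AACTCAGGT. This occurs on the top strand at positions 114–122.
The product is the template from position 53 through 122 (70 bp).

5'-GTTAGGCGGGCATAGGCGTCCTCCTCTGACTTTTTAGCAAACATGGATAACAACGTGACCGAACTCAGGT-3'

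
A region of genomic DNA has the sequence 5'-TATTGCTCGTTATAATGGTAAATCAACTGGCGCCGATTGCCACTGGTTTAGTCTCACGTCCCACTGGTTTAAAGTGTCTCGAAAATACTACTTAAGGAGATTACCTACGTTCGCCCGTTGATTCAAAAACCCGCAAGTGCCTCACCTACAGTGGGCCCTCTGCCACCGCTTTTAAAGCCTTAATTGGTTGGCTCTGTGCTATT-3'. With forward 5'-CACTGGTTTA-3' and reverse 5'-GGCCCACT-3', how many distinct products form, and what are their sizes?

Two products: 117 bp, 96 bp

The forward primer CACTGGTTTA matches the top strand at positions 41–50, 62–71.
The reverse primer's reverse complement is AGTGGGCC, matching at positions 150–157.
Each forward site pairs with the reverse site to give a product ending at position 157: sizes 117, 96 bp.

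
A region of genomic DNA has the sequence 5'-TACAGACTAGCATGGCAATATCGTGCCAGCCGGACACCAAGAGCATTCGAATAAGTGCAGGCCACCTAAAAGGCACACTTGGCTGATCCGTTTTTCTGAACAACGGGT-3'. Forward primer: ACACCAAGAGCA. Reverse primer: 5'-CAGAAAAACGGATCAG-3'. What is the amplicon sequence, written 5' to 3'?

Forward primer ACACCAAGAGCA is found on the top strand at positions 34–45.
Reverse complement of the reverse primer: CTGATCCGTTTTTCTG. This occurs on the top strand at positions 83–98.
The product is the template from position 34 through 98 (65 bp).

5'-ACACCAAGAGCATTCGAATAAGTGCAGGCCACCTAAAAGGCACACTTGGCTGATCCGTTTTTCTG-3'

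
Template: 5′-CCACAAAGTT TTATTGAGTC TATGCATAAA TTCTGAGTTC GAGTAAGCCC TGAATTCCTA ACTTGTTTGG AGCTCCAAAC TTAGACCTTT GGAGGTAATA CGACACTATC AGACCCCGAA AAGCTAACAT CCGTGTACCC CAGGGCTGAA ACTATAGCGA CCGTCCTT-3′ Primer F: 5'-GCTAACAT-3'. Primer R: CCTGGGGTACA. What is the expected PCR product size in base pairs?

Scanning the template, GCTAACAT occurs at positions 123–130; this primer anneals to the bottom strand there with its 3' end pointing downstream.
Reverse complement of the reverse primer: TGTACCCCAGG. This occurs on the top strand at positions 134–144.
The product runs from position 123 to position 144, so its length is 144 − 123 + 1 = 22 bp.

22 bp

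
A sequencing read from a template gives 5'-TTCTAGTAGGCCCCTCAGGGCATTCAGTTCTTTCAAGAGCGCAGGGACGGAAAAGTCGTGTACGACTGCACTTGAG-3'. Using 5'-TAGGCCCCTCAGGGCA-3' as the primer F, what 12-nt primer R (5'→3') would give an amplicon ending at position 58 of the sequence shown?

The forward primer binds at positions 7–22; the product's 3' end on the top strand is position 58.
The reverse primer anneals to the top strand over positions 47–58, i.e. to ACGGAAAAGTCG.
Its sequence written 5'→3' is the reverse complement: CGACTTTTCCGT.

5'-CGACTTTTCCGT-3'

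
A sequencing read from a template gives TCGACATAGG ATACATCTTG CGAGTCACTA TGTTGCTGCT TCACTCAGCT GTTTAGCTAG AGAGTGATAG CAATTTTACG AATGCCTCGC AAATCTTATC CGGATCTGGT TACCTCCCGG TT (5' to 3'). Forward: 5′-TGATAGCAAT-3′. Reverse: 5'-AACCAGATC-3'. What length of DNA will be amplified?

47 bp

The forward primer matches the template at positions 65–74.
Taking the reverse complement of AACCAGATC gives GATCTGGTT, found at positions 103–111 on the template; the primer anneals here to the top strand with its 3' end pointing upstream.
Amplicon spans positions 65–111: 47 bp.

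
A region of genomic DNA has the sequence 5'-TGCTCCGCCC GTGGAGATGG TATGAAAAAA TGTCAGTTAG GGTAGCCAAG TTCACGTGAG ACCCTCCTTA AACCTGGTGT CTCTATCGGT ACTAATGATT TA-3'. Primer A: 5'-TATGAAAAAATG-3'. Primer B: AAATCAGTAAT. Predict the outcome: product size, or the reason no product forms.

Primer B (AAATCAGTAAT) does not match the top strand, and its reverse complement ATTACTGATTT does not match either.
With no annealing site for primer B, no amplification occurs.

No product — primer B has no binding site in the template.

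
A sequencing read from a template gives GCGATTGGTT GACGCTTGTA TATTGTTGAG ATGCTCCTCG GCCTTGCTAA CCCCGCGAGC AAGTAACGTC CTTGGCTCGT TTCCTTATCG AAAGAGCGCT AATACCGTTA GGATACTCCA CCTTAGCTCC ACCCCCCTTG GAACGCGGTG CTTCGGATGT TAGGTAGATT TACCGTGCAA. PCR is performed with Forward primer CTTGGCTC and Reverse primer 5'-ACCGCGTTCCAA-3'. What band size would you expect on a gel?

The forward primer matches the template at positions 71–78.
Reverse complement of the reverse primer: TTGGAACGCGGT. This occurs on the top strand at positions 138–149.
The product runs from position 71 to position 149, so its length is 149 − 71 + 1 = 79 bp.

79 bp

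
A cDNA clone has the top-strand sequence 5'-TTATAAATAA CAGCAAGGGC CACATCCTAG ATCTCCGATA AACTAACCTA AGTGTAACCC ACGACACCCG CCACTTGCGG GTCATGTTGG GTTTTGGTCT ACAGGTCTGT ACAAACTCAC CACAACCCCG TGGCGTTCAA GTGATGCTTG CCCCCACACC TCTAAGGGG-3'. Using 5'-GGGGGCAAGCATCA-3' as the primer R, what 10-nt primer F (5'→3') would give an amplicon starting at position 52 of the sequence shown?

The reverse primer's reverse complement TGATGCTTGCCCCC matches the template at positions 142–155; the product starts at position 52.
The forward primer is identical to the top strand over positions 52–61: GTGTAACCCA.

5'-GTGTAACCCA-3'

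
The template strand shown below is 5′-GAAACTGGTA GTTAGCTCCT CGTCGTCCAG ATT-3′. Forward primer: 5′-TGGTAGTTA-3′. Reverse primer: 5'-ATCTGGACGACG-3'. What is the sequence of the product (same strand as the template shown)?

Scanning the template, TGGTAGTTA occurs at positions 6–14; this primer anneals to the bottom strand there with its 3' end pointing downstream.
Taking the reverse complement of ATCTGGACGACG gives CGTCGTCCAGAT, found at positions 21–32 on the template; the primer anneals here to the top strand with its 3' end pointing upstream.
The product is the template from position 6 through 32 (27 bp).

5'-TGGTAGTTAGCTCCTCGTCGTCCAGAT-3'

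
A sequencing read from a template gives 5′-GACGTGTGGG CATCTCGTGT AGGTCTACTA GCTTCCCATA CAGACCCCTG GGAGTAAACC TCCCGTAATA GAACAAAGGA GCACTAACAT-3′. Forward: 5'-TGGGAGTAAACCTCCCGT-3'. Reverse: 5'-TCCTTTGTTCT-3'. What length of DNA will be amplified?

32 bp

The forward primer matches the template at positions 49–66.
Reverse complement of the reverse primer: AGAACAAAGGA. This occurs on the top strand at positions 70–80.
Product length = (reverse-primer end) − (forward-primer start) + 1 = 80 − 49 + 1 = 32 bp.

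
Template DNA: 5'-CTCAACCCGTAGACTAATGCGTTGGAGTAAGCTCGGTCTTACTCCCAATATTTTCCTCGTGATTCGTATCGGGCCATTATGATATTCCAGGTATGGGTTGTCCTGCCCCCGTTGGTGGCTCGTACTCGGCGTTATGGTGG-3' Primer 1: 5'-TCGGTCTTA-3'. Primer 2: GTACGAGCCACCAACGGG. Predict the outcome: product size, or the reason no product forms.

Primer 1 (TCGGTCTTA) matches the top strand at positions 33–41; it acts as a forward primer.
Primer 2's reverse complement is CCCGTTGGTGGCTCGTAC, matching the top strand at positions 108–125; it acts as a reverse primer.
The 3' ends face each other across positions 33–125, giving a 93 bp product.

Yes — a 93 bp product.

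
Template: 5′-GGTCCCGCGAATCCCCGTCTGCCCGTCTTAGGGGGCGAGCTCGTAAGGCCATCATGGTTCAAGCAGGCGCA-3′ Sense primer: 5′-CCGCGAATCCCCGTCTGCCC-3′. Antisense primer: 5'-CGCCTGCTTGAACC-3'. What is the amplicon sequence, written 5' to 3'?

5'-CCGCGAATCCCCGTCTGCCCGTCTTAGGGGGCGAGCTCGTAAGGCCATCATGGTTCAAGCAGGCG-3'

Forward primer CCGCGAATCCCCGTCTGCCC is found on the top strand at positions 5–24.
Reverse complement of the reverse primer: GGTTCAAGCAGGCG. This occurs on the top strand at positions 56–69.
The product is the template from position 5 through 69 (65 bp).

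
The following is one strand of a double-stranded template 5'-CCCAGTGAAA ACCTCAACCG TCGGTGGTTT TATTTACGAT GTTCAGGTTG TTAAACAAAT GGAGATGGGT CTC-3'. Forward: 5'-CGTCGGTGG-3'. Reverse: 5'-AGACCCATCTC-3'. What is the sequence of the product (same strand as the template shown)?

5'-CGTCGGTGGTTTTATTTACGATGTTCAGGTTGTTAAACAAATGGAGATGGGTCT-3'

Forward primer CGTCGGTGG is found on the top strand at positions 19–27.
Taking the reverse complement of AGACCCATCTC gives GAGATGGGTCT, found at positions 62–72 on the template; the primer anneals here to the top strand with its 3' end pointing upstream.
The product is the template from position 19 through 72 (54 bp).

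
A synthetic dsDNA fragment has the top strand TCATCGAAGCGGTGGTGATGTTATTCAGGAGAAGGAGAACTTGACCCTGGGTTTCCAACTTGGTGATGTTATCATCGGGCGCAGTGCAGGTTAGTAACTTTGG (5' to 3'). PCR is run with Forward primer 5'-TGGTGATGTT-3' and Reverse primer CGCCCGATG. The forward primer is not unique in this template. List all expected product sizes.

The forward primer TGGTGATGTT matches the top strand at positions 13–22, 61–70.
The reverse primer's reverse complement is CATCGGGCG, matching at positions 73–81.
Each forward site pairs with the reverse site to give a product ending at position 81: sizes 69, 21 bp.

69 bp, 21 bp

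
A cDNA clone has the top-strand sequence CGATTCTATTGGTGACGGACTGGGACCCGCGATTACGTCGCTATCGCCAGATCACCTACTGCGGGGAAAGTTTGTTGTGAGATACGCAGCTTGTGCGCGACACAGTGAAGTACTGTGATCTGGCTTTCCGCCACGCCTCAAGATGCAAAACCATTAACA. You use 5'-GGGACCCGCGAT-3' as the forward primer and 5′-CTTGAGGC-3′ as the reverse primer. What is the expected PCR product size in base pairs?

121 bp

Forward primer GGGACCCGCGAT is found on the top strand at positions 22–33.
The reverse primer's reverse complement is GCCTCAAG, which matches the template at positions 135–142.
The product runs from position 22 to position 142, so its length is 142 − 22 + 1 = 121 bp.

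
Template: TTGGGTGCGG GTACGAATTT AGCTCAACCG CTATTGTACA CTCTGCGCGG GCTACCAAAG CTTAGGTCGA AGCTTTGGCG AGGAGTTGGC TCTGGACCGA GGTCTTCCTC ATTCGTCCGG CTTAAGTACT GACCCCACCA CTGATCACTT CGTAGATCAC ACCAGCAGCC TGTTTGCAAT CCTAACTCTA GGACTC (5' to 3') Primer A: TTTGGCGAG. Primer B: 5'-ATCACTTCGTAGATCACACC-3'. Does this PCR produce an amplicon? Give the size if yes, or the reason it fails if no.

Primer A (TTTGGCGAG) matches the top strand at positions 74–82 (3' end points downstream).
Primer B (ATCACTTCGTAGATCACACC) also matches the top strand directly, at positions 144–163 — its reverse complement GGTGTGATCTACGAAGTGAT is not present.
Both primers anneal to the bottom strand with 3' ends pointing the same way, so neither can prime synthesis back toward the other.

No product — both primers anneal to the same strand and extend in the same direction.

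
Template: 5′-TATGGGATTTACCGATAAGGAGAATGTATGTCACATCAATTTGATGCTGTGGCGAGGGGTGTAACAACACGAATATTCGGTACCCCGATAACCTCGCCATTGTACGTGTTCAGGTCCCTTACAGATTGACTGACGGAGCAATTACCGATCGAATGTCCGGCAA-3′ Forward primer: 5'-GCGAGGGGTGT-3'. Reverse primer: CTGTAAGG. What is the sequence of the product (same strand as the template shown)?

The forward primer matches the template at positions 52–62.
The reverse primer's reverse complement is CCTTACAG, which matches the template at positions 117–124.
The product is the template from position 52 through 124 (73 bp).

5'-GCGAGGGGTGTAACAACACGAATATTCGGTACCCCGATAACCTCGCCATTGTACGTGTTCAGGTCCCTTACAG-3'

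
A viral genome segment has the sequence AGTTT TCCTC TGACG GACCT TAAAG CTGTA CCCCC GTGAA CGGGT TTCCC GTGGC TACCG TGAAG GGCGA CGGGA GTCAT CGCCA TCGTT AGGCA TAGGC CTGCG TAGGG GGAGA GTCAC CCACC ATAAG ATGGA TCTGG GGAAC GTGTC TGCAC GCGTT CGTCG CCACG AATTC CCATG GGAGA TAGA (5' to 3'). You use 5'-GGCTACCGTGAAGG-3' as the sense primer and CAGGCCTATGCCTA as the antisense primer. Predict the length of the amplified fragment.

Scanning the template, GGCTACCGTGAAGG occurs at positions 53–66; this primer anneals to the bottom strand there with its 3' end pointing downstream.
Reverse complement of the reverse primer: TAGGCATAGGCCTG. This occurs on the top strand at positions 90–103.
Product length = (reverse-primer end) − (forward-primer start) + 1 = 103 − 53 + 1 = 51 bp.

51 bp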